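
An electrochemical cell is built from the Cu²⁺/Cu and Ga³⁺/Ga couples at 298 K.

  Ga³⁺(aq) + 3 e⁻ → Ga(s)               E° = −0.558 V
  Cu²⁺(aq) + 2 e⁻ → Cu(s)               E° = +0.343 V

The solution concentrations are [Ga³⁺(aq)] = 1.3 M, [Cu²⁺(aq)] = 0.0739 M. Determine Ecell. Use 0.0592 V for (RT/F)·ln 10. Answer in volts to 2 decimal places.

The Cu²⁺/Cu couple has the more positive E°, so it is the cathode; Ga³⁺/Ga is the anode.
The standard potential is +0.343 − (−0.558) = +0.901 V and the balanced reaction transfers n = 6 electrons.
The balanced reaction is 3 Cu²⁺(aq) + 2 Ga(s) → 3 Cu(s) + 2 Ga³⁺(aq), so Q = [Ga³⁺(aq)]^2 / [Cu²⁺(aq)]^3 = 4.19×10^3 and log Q = 3.622.
E = E° − (0.0592/n)·log Q = +0.901 − (0.0592/6)(3.622) = +0.87 V.

+0.87 V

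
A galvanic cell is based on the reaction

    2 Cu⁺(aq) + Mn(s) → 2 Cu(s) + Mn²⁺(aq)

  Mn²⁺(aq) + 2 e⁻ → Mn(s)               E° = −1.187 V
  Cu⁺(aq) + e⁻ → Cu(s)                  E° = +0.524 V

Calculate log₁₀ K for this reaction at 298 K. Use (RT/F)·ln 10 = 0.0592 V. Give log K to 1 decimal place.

log K = 57.8

The Cu⁺/Cu couple is reduced (cathode); E°cell = +0.524 − (−1.187) = +1.711 V with n = 2.
At equilibrium E = 0, so log K = nE°cell / 0.0592 = (2)(+1.711) / 0.0592 = 57.8.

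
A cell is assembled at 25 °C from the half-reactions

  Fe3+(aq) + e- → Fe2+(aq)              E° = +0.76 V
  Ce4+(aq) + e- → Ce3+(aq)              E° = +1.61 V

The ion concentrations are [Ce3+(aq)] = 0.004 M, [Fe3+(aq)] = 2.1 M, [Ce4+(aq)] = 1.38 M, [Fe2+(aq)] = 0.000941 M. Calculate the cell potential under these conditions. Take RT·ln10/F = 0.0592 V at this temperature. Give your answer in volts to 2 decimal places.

Ce⁴⁺/Ce³⁺ is reduced (cathode, E° = +1.61 V) and Fe³⁺/Fe²⁺ is oxidized (anode).
E°cell = E°cat − E°an = +1.61 − (+0.76) = +0.85 V; n = 1.
For the overall reaction Ce4+(aq) + Fe2+(aq) → Ce3+(aq) + Fe3+(aq), Q = ([Ce3+(aq)]·[Fe3+(aq)]) / ([Ce4+(aq)]·[Fe2+(aq)]) = 6.47, giving log Q = 0.811.
By the Nernst equation, E = +0.85 − (0.0592/1)·(0.811) = +0.80 V.

+0.80 V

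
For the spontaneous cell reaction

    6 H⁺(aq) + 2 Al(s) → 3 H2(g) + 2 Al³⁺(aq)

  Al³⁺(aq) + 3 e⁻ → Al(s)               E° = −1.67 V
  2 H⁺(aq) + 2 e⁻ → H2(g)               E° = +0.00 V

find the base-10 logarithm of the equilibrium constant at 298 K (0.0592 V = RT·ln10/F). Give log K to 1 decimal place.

The 2H⁺/H₂ couple is reduced (cathode); E°cell = +0.00 − (−1.67) = +1.67 V with n = 6.
At equilibrium E = 0, so log K = nE°cell / 0.0592 = (6)(+1.67) / 0.0592 = 169.3.

log K = 169.3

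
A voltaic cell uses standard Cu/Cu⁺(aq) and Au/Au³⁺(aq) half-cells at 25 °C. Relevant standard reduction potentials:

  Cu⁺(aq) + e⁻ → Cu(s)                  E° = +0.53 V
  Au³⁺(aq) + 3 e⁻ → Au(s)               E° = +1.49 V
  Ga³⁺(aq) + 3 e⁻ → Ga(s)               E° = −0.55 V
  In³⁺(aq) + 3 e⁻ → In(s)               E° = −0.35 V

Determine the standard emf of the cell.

+0.96 V

Of the two couples in this cell, the one with the more positive reduction potential is reduced at the cathode: here that is Au³⁺/Au (+1.49 V); Cu⁺/Cu (+0.53 V) is the anode.
E°cell = E°(cathode) − E°(anode) = +1.49 − (+0.53) = +0.96 V.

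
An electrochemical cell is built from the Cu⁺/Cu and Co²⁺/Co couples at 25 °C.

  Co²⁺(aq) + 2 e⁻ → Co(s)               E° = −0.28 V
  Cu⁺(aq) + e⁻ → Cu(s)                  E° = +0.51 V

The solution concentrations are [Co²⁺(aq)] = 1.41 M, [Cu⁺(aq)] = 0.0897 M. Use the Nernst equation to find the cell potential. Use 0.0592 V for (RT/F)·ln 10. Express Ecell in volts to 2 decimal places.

+0.72 V

Since E°(Cu⁺/Cu) > E°(Co²⁺/Co), Cu⁺/Cu serves as the cathode.
The standard potential is +0.51 − (−0.28) = +0.79 V and the balanced reaction transfers n = 2 electrons.
For the overall reaction 2 Cu⁺(aq) + Co(s) → 2 Cu(s) + Co²⁺(aq), Q = [Co²⁺(aq)] / [Cu⁺(aq)]^2 = 175, giving log Q = 2.244.
By the Nernst equation, E = +0.79 − (0.0592/2)·(2.244) = +0.72 V.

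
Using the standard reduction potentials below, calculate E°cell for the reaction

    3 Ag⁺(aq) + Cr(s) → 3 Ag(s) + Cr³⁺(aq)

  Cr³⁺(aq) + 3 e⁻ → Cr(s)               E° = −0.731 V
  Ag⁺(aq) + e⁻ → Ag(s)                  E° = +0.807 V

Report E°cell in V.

+1.538 V

In the reaction as written, Ag⁺(aq) is reduced (cathode) and Cr³⁺(aq) is produced by oxidation at the anode.
E°cell = E°(cathode) − E°(anode) = +0.807 − (−0.731) = +1.538 V.
The positive value indicates the reaction is spontaneous as written.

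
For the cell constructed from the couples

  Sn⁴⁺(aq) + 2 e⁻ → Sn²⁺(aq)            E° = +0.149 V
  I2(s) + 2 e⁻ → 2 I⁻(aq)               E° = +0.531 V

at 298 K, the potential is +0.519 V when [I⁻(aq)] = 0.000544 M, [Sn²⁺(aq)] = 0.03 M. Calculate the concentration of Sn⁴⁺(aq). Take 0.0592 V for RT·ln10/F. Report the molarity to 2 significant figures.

The I₂/I⁻ couple has the larger reduction potential, so it is the cathode: E°cell = +0.531 − (+0.149) = +0.382 V and n = 2.
Since E = E° − (0.0592/n)·log Q, log Q = n(E° − E)/0.0592 = −4.628.
Balancing electrons gives I2(s) + Sn²⁺(aq) → 2 I⁻(aq) + Sn⁴⁺(aq); thus Q = ([I⁻(aq)]^2·[Sn⁴⁺(aq)]) / [Sn²⁺(aq)].
Substituting the known concentrations and solving, log [Sn⁴⁺(aq)] = 0.378 and [Sn⁴⁺(aq)] = 2.4 M.

2.4 M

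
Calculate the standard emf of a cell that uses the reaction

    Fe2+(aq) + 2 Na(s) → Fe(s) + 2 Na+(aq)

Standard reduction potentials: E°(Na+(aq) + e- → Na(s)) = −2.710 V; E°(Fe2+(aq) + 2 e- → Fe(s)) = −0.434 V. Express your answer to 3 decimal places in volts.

+2.276 V

In the reaction as written, Fe2+(aq) is reduced (cathode) and Na+(aq) is produced by oxidation at the anode.
E°cell = E°(cathode) − E°(anode) = −0.434 − (−2.710) = +2.276 V.
The positive value indicates the reaction is spontaneous as written.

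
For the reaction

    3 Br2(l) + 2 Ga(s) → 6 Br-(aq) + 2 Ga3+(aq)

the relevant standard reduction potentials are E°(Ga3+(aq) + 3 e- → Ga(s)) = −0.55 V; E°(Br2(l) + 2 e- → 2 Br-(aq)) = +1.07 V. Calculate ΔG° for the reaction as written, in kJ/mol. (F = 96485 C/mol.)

−938 kJ/mol

In the reaction as written Br2(l) is reduced, so the Br₂/Br⁻ couple is the cathode and Ga³⁺/Ga is the anode.
E°cell = +1.07 − (−0.55) = +1.62 V; balancing electrons gives n = 6.
ΔG° = −nFE°cell = −(6)(96485)(+1.62) J/mol = −938 kJ/mol.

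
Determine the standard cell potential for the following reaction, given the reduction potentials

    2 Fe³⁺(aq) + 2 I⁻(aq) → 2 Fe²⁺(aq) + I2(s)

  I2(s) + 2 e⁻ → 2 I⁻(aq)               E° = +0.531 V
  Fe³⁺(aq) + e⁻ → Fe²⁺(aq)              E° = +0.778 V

+0.247 V

In the reaction as written, Fe³⁺(aq) is reduced (cathode) and I2(s) is produced by oxidation at the anode.
E°cell = E°(cathode) − E°(anode) = +0.778 − (+0.531) = +0.247 V.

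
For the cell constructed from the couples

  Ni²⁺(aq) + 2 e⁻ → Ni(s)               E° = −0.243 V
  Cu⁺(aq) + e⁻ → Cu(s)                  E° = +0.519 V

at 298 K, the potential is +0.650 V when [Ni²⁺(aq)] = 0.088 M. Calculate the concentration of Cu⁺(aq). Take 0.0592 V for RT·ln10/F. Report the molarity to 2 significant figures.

Cu⁺/Cu is the cathode (higher E°); E°cell = +0.519 − (−0.243) = +0.762 V with n = 2.
Rearranging E = E° − (0.0592/n)·log Q gives log Q = 2(+0.762 − (+0.650))/0.0592 = 3.784.
For 2 Cu⁺(aq) + Ni(s) → 2 Cu(s) + Ni²⁺(aq), the reaction quotient is Q = [Ni²⁺(aq)] / [Cu⁺(aq)]^2.
Solving for the unknown gives log [Cu⁺(aq)] = −2.420, so [Cu⁺(aq)] ≈ 0.0038 M.

0.0038 M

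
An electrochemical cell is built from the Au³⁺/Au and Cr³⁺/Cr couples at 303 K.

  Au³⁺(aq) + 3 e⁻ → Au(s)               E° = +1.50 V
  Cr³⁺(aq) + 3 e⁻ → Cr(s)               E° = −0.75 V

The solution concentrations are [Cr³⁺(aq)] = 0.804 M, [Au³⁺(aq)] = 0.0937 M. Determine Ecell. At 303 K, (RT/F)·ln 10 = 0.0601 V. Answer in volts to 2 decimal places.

+2.23 V

The Au³⁺/Au couple has the more positive E°, so it is the cathode; Cr³⁺/Cr is the anode.
The standard potential is +1.50 − (−0.75) = +2.25 V and the balanced reaction transfers n = 3 electrons.
The balanced reaction is Au³⁺(aq) + Cr(s) → Au(s) + Cr³⁺(aq), so Q = [Cr³⁺(aq)] / [Au³⁺(aq)] = 8.58 and log Q = 0.934.
E = E° − (0.0601/n)·log Q = +2.25 − (0.0601/3)(0.934) = +2.23 V.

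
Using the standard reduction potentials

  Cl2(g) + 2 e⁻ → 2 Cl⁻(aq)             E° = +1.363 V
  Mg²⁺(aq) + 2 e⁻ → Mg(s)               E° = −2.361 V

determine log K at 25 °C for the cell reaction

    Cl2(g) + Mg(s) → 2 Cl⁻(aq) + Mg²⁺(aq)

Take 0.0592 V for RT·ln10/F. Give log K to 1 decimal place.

log K = 125.8

The Cl₂/Cl⁻ couple is reduced (cathode); E°cell = +1.363 − (−2.361) = +3.724 V with n = 2.
At equilibrium E = 0, so log K = nE°cell / 0.0592 = (2)(+3.724) / 0.0592 = 125.8.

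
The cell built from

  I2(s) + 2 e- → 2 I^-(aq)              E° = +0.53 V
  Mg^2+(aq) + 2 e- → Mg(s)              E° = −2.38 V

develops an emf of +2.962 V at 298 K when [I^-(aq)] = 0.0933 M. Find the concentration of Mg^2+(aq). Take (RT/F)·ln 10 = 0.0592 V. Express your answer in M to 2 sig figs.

2.0 M

The I₂/I⁻ couple has the larger reduction potential, so it is the cathode: E°cell = +0.53 − (−2.38) = +2.91 V and n = 2.
From the Nernst equation, log Q = n(E° − E)/0.0592 = 2·(+2.91 − (+2.962))/0.0592 = −1.757.
The balanced reaction is I2(s) + Mg(s) → 2 I^-(aq) + Mg^2+(aq), so Q = [I^-(aq)]^2·[Mg^2+(aq)].
Solving for the unknown gives log [Mg^2+(aq)] = 0.303, so [Mg^2+(aq)] ≈ 2.0 M.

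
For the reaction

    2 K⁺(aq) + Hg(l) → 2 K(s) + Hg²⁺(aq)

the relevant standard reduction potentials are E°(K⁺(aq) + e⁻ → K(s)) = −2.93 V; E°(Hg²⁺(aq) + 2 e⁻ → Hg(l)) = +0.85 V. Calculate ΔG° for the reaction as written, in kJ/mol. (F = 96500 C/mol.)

In the reaction as written K⁺(aq) is reduced, so the K⁺/K couple is the cathode and Hg²⁺/Hg is the anode.
E°cell = −2.93 − (+0.85) = −3.78 V; balancing electrons gives n = 2.
ΔG° = −nFE°cell = −(2)(96500)(−3.78) J/mol = +730 kJ/mol.

+730 kJ/mol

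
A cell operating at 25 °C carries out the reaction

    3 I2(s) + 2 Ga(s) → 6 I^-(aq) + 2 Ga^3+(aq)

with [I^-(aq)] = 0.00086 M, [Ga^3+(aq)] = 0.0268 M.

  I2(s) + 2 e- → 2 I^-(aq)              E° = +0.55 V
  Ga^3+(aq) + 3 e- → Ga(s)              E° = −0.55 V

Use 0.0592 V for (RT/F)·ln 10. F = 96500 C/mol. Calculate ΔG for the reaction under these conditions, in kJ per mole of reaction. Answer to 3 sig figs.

E°cell = +0.55 − (−0.55) = +1.10 V; the balanced reaction transfers n = 6 electrons.
The reaction quotient is [I^-(aq)]^6·[Ga^3+(aq)]^2 = 2.91×10^−22; by Nernst, E = +1.10 − (0.0592/6)(−21.537) = +1.3125 V.
ΔG = −nFE = −(6)(96500)(+1.3125) J/mol = −760 kJ/mol.

−760 kJ/mol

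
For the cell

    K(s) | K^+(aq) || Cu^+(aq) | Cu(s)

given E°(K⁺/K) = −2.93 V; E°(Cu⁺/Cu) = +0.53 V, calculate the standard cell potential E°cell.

+3.46 V

By convention the left-hand electrode in cell notation is the anode (oxidation) and the right-hand electrode is the cathode (reduction).
E°cell = E°(right) − E°(left) = +0.53 − (−2.93) = +3.46 V.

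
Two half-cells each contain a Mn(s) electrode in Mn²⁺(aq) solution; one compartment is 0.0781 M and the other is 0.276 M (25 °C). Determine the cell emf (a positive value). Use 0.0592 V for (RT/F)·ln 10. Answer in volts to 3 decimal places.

0.016 V

For a concentration cell E°cell = 0, since both electrodes use the same couple.
The compartment with the higher Mn²⁺(aq) concentration (0.276 M) acts as the cathode; ions are reduced there and produced at the dilute (0.0781 M) anode.
With n = 2, Ecell = −(0.0592/2)·log([dilute]/[conc]) = −(0.0592/2)·log(0.0781/0.276) = +0.016 V.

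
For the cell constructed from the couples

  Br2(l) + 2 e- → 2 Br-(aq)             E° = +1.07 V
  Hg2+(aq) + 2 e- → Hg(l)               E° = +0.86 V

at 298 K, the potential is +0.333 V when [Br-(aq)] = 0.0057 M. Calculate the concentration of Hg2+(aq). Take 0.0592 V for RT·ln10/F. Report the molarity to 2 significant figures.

The Br₂/Br⁻ couple has the larger reduction potential, so it is the cathode: E°cell = +1.07 − (+0.86) = +0.21 V and n = 2.
Rearranging E = E° − (0.0592/n)·log Q gives log Q = 2(+0.21 − (+0.333))/0.0592 = −4.155.
Balancing electrons gives Br2(l) + Hg(l) → 2 Br-(aq) + Hg2+(aq); thus Q = [Br-(aq)]^2·[Hg2+(aq)].
Substituting the known concentrations and solving, log [Hg2+(aq)] = 0.333 and [Hg2+(aq)] = 2.2 M.

2.2 M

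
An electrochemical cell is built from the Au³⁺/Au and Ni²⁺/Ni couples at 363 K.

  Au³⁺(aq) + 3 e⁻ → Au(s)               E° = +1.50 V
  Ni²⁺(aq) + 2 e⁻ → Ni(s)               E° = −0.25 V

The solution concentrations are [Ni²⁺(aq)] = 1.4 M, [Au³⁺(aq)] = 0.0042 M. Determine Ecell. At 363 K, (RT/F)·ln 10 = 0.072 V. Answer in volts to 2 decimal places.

+1.69 V

The Au³⁺/Au couple has the more positive E°, so it is the cathode; Ni²⁺/Ni is the anode.
The standard potential is +1.50 − (−0.25) = +1.75 V and the balanced reaction transfers n = 6 electrons.
The balanced reaction is 2 Au³⁺(aq) + 3 Ni(s) → 2 Au(s) + 3 Ni²⁺(aq), so Q = [Ni²⁺(aq)]^3 / [Au³⁺(aq)]^2 = 1.56×10^5 and log Q = 5.192.
Applying E = E° − (RT ln10/nF)·log Q gives +1.75 − (0.072/6)(5.192) = +1.69 V.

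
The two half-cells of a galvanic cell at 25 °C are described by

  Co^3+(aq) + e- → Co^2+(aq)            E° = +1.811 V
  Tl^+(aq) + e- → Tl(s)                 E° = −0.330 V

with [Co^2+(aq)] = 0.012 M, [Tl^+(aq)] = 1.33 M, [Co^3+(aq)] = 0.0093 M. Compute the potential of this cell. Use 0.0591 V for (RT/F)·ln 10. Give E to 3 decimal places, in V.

Since E°(Co³⁺/Co²⁺) > E°(Tl⁺/Tl), Co³⁺/Co²⁺ serves as the cathode.
The standard potential is +1.811 − (−0.330) = +2.141 V and the balanced reaction transfers n = 1 electron.
The balanced reaction is Co^3+(aq) + Tl(s) → Co^2+(aq) + Tl^+(aq), so Q = ([Co^2+(aq)]·[Tl^+(aq)]) / [Co^3+(aq)] = 1.72 and log Q = 0.235.
By the Nernst equation, E = +2.141 − (0.0591/1)·(0.235) = +2.127 V.

+2.127 V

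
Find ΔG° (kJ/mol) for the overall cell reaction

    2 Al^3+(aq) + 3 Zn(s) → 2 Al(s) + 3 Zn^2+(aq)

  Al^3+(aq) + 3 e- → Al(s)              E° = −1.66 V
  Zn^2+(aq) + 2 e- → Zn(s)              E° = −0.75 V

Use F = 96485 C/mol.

+527 kJ/mol

In the reaction as written Al^3+(aq) is reduced, so the Al³⁺/Al couple is the cathode and Zn²⁺/Zn is the anode.
E°cell = −1.66 − (−0.75) = −0.91 V; balancing electrons gives n = 6.
ΔG° = −nFE°cell = −(6)(96485)(−0.91) J/mol = +527 kJ/mol.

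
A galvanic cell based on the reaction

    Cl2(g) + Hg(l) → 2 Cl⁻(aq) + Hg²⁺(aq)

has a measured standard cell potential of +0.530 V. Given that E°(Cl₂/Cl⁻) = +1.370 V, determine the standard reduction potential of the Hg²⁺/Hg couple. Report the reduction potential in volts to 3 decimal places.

+0.840 V

In the reaction as written the Cl₂/Cl⁻ couple is reduced (cathode) and Hg²⁺/Hg is oxidized (anode), so E°cell = E°(Cl₂/Cl⁻) − E°(Hg²⁺/Hg).
E°(Hg²⁺/Hg) = E°(cathode) − E°cell = +1.370 − (+0.530) = +0.840 V.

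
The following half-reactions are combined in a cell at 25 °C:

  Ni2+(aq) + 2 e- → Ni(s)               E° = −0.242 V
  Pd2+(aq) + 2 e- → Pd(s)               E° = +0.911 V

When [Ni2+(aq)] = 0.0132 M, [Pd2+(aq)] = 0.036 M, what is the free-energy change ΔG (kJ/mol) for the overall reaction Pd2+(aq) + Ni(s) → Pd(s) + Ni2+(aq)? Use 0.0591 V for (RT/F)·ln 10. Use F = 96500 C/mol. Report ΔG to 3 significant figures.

The standard cell potential is +0.911 − (−0.242) = +1.153 V, with n = 2 electrons in the balanced equation.
The reaction quotient is [Ni2+(aq)] / [Pd2+(aq)] = 0.367; by Nernst, E = +1.153 − (0.0591/2)(−0.436) = +1.1659 V.
ΔG = −nFE = −(2)(96500)(+1.1659) J/mol = −225 kJ/mol.

−225 kJ/mol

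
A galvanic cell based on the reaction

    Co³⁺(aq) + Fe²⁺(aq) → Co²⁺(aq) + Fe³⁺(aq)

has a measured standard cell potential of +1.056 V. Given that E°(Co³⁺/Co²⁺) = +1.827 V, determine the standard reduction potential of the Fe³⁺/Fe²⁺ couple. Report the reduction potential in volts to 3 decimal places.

+0.771 V

In the reaction as written the Co³⁺/Co²⁺ couple is reduced (cathode) and Fe³⁺/Fe²⁺ is oxidized (anode), so E°cell = E°(Co³⁺/Co²⁺) − E°(Fe³⁺/Fe²⁺).
E°(Fe³⁺/Fe²⁺) = E°(cathode) − E°cell = +1.827 − (+1.056) = +0.771 V.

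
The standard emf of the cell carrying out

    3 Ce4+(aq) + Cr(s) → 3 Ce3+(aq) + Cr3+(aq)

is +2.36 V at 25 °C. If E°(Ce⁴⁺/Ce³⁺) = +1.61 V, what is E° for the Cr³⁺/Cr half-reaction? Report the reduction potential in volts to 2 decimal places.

In the reaction as written the Ce⁴⁺/Ce³⁺ couple is reduced (cathode) and Cr³⁺/Cr is oxidized (anode), so E°cell = E°(Ce⁴⁺/Ce³⁺) − E°(Cr³⁺/Cr).
E°(Cr³⁺/Cr) = E°(cathode) − E°cell = +1.61 − (+2.36) = −0.75 V.

−0.75 V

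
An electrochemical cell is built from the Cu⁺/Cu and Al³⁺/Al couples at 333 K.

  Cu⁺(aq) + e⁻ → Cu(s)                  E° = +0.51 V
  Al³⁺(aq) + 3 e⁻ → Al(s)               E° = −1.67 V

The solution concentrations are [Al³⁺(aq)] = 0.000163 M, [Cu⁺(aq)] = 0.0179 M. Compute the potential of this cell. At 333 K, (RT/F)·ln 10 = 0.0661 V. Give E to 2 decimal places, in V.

Cu⁺/Cu is reduced (cathode, E° = +0.51 V) and Al³⁺/Al is oxidized (anode).
The standard potential is +0.51 − (−1.67) = +2.18 V and the balanced reaction transfers n = 3 electrons.
For the overall reaction 3 Cu⁺(aq) + Al(s) → 3 Cu(s) + Al³⁺(aq), Q = [Al³⁺(aq)] / [Cu⁺(aq)]^3 = 28.4, giving log Q = 1.454.
By the Nernst equation, E = +2.18 − (0.0661/3)·(1.454) = +2.15 V.

+2.15 V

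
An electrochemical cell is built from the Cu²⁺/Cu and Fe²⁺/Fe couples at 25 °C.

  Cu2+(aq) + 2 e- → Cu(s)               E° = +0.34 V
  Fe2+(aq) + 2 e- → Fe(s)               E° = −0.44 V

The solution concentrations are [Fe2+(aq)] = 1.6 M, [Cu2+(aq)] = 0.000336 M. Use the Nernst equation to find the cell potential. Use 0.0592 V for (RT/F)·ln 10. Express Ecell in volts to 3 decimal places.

The Cu²⁺/Cu couple has the more positive E°, so it is the cathode; Fe²⁺/Fe is the anode.
E°cell = E°cat − E°an = +0.34 − (−0.44) = +0.78 V; n = 2.
Balancing gives Cu2+(aq) + Fe(s) → Cu(s) + Fe2+(aq); hence Q = [Fe2+(aq)] / [Cu2+(aq)] = 4.76×10^3 (log Q = 3.678).
Applying E = E° − (RT ln10/nF)·log Q gives +0.78 − (0.0592/2)(3.678) = +0.671 V.

+0.671 V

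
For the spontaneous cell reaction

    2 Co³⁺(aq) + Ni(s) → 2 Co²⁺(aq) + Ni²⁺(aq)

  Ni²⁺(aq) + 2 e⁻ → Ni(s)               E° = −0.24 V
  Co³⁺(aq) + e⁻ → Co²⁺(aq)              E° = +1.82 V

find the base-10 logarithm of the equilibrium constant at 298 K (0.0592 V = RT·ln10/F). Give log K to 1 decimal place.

The Co³⁺/Co²⁺ couple is reduced (cathode); E°cell = +1.82 − (−0.24) = +2.06 V with n = 2.
At equilibrium E = 0, so log K = nE°cell / 0.0592 = (2)(+2.06) / 0.0592 = 69.6.

log K = 69.6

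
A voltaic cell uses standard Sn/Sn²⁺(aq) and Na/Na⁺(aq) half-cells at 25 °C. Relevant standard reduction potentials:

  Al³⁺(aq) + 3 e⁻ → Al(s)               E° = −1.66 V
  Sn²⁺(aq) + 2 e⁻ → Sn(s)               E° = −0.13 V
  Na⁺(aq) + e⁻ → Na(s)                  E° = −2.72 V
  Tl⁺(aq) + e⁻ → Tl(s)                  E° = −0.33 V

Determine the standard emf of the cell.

+2.59 V

The Sn²⁺/Sn couple has the higher E°, so Sn ion is reduced (cathode) and Na is oxidized (anode).
E°cell = E°(cathode) − E°(anode) = −0.13 − (−2.72) = +2.59 V.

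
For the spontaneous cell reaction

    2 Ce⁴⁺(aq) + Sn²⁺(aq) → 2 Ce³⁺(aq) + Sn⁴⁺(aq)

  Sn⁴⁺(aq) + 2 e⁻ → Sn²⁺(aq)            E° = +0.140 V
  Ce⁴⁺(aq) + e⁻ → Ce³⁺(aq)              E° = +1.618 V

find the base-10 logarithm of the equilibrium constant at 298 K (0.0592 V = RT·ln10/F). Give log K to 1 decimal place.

log K = 49.9

The Ce⁴⁺/Ce³⁺ couple is reduced (cathode); E°cell = +1.618 − (+0.140) = +1.478 V with n = 2.
At equilibrium E = 0, so log K = nE°cell / 0.0592 = (2)(+1.478) / 0.0592 = 49.9.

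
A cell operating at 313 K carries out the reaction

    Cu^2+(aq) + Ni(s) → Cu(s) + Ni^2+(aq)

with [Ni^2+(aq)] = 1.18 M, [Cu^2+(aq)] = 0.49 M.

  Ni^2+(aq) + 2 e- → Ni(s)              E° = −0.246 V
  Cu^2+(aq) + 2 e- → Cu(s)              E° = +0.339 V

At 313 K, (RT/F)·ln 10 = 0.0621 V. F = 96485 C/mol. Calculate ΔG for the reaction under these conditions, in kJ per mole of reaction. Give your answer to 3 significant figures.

The standard cell potential is +0.339 − (−0.246) = +0.585 V, with n = 2 electrons in the balanced equation.
The reaction quotient is [Ni^2+(aq)] / [Cu^2+(aq)] = 2.41; by Nernst, E = +0.585 − (0.0621/2)(0.382) = +0.5731 V.
ΔG = −nFE = −(2)(96485)(+0.5731) J/mol = −111 kJ/mol.

−111 kJ/mol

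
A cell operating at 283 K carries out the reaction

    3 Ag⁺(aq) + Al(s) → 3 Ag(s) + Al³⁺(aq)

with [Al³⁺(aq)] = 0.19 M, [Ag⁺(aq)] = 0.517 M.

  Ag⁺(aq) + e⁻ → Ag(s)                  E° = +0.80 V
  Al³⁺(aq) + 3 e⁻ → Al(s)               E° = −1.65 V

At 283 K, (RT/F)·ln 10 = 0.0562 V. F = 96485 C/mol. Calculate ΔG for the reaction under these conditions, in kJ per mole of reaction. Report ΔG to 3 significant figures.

−708 kJ/mol

E°cell = +0.80 − (−1.65) = +2.45 V; the balanced reaction transfers n = 3 electrons.
Here Q = [Al³⁺(aq)] / [Ag⁺(aq)]^3 = 1.37 (log Q = 0.138), giving E = +2.45 − (0.0562/3)·(0.138) = +2.4474 V.
ΔG = −nFE = −(3)(96485)(+2.4474) J/mol = −708 kJ/mol.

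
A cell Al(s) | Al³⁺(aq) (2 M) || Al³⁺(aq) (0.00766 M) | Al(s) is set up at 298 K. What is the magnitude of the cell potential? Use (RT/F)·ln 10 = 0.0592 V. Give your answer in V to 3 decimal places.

For a concentration cell E°cell = 0, since both electrodes use the same couple.
The compartment with the higher Al³⁺(aq) concentration (2 M) acts as the cathode; ions are reduced there and produced at the dilute (0.00766 M) anode.
With n = 3, Ecell = −(0.0592/3)·log([dilute]/[conc]) = −(0.0592/3)·log(0.00766/2) = +0.048 V.

0.048 V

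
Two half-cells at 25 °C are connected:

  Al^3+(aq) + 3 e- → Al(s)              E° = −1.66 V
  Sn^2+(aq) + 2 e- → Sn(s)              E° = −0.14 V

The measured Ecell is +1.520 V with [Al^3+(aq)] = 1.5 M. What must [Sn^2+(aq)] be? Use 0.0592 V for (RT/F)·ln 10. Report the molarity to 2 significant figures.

Sn²⁺/Sn is the cathode (higher E°); E°cell = −0.14 − (−1.66) = +1.52 V with n = 6.
Since E = E° − (0.0592/n)·log Q, log Q = n(E° − E)/0.0592 = 0.000.
Balancing electrons gives 3 Sn^2+(aq) + 2 Al(s) → 3 Sn(s) + 2 Al^3+(aq); thus Q = [Al^3+(aq)]^2 / [Sn^2+(aq)]^3.
Isolating [Sn^2+(aq)] in Q = 10^{0.000} yields log [Sn^2+(aq)] = 0.117, i.e. 1.3 M.

1.3 M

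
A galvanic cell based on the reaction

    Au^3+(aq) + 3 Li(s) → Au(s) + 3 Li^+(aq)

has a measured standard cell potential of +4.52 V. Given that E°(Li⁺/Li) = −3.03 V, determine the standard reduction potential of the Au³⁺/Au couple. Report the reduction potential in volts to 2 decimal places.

In the reaction as written the Au³⁺/Au couple is reduced (cathode) and Li⁺/Li is oxidized (anode), so E°cell = E°(Au³⁺/Au) − E°(Li⁺/Li).
E°(Au³⁺/Au) = E°cell + E°(anode) = +4.52 + (−3.03) = +1.49 V.

+1.49 V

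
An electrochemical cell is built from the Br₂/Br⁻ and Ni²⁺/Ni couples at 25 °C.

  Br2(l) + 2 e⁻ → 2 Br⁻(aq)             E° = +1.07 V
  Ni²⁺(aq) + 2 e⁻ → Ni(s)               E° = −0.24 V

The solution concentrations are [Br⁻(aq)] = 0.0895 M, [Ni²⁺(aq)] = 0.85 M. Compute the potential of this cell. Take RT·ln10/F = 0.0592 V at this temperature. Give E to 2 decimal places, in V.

The Br₂/Br⁻ couple has the more positive E°, so it is the cathode; Ni²⁺/Ni is the anode.
E°cell = +1.07 − (−0.24) = +1.31 V, with n = 2 electrons transferred.
The balanced reaction is Br2(l) + Ni(s) → 2 Br⁻(aq) + Ni²⁺(aq), so Q = [Br⁻(aq)]^2·[Ni²⁺(aq)] = 0.00681 and log Q = −2.167.
E = E° − (0.0592/n)·log Q = +1.31 − (0.0592/2)(−2.167) = +1.37 V.

+1.37 V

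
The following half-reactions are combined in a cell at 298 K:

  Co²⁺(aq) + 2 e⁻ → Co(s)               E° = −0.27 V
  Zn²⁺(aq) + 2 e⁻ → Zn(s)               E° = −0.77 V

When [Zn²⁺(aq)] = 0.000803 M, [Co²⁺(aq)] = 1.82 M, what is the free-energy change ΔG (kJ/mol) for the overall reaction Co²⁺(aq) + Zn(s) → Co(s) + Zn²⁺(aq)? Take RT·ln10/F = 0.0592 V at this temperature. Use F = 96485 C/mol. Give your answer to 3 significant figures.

With Co²⁺/Co reduced at the cathode, E°cell = −0.27 − (−0.77) = +0.50 V and n = 2.
Q = [Zn²⁺(aq)] / [Co²⁺(aq)] = 0.000441, so log Q = −3.355 and E = +0.50 − (0.0592/2)(−3.355) = +0.5993 V.
Then ΔG = −nFE = −2 × 96485 × +0.5993 J/mol = −116 kJ/mol.

−116 kJ/mol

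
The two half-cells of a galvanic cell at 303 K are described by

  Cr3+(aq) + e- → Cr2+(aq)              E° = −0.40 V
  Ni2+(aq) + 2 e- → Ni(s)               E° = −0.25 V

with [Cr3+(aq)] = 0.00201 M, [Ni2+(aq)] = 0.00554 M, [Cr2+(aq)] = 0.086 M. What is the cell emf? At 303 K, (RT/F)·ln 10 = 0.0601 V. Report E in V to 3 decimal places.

The Ni²⁺/Ni couple has the more positive E°, so it is the cathode; Cr³⁺/Cr²⁺ is the anode.
The standard potential is −0.25 − (−0.40) = +0.15 V and the balanced reaction transfers n = 2 electrons.
Balancing gives Ni2+(aq) + 2 Cr2+(aq) → Ni(s) + 2 Cr3+(aq); hence Q = [Cr3+(aq)]^2 / ([Ni2+(aq)]·[Cr2+(aq)]^2) = 0.0986 (log Q = −1.006).
By the Nernst equation, E = +0.15 − (0.0601/2)·(−1.006) = +0.180 V.

+0.180 V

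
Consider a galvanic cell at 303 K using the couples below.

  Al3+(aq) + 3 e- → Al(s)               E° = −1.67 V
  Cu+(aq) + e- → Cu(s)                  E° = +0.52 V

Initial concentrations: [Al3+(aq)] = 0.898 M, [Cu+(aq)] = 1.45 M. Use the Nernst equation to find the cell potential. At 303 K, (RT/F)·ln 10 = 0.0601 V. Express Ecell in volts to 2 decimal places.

Cu⁺/Cu is reduced (cathode, E° = +0.52 V) and Al³⁺/Al is oxidized (anode).
E°cell = E°cat − E°an = +0.52 − (−1.67) = +2.19 V; n = 3.
For the overall reaction 3 Cu+(aq) + Al(s) → 3 Cu(s) + Al3+(aq), Q = [Al3+(aq)] / [Cu+(aq)]^3 = 0.295, giving log Q = −0.531.
By the Nernst equation, E = +2.19 − (0.0601/3)·(−0.531) = +2.20 V.

+2.20 V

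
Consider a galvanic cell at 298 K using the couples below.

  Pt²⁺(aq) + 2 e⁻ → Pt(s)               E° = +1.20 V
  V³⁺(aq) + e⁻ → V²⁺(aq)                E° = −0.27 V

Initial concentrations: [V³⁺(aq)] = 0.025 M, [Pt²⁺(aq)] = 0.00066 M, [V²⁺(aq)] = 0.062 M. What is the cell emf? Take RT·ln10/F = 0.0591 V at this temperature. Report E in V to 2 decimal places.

+1.40 V

Pt²⁺/Pt is reduced (cathode, E° = +1.20 V) and V³⁺/V²⁺ is oxidized (anode).
E°cell = +1.20 − (−0.27) = +1.47 V, with n = 2 electrons transferred.
The balanced reaction is Pt²⁺(aq) + 2 V²⁺(aq) → Pt(s) + 2 V³⁺(aq), so Q = [V³⁺(aq)]^2 / ([Pt²⁺(aq)]·[V²⁺(aq)]^2) = 246 and log Q = 2.392.
Applying E = E° − (RT ln10/nF)·log Q gives +1.47 − (0.0591/2)(2.392) = +1.40 V.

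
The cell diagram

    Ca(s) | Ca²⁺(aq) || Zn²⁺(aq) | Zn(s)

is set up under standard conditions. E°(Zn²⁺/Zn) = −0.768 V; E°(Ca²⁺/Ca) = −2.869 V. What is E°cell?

By convention the left-hand electrode in cell notation is the anode (oxidation) and the right-hand electrode is the cathode (reduction).
E°cell = E°(right) − E°(left) = −0.768 − (−2.869) = +2.101 V.

+2.101 V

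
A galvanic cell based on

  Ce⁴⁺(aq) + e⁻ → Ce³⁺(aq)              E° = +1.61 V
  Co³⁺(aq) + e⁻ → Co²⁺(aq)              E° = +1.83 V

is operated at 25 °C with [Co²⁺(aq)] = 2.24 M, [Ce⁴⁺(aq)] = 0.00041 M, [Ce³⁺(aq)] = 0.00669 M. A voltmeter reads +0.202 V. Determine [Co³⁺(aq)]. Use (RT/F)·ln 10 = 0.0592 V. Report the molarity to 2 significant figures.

0.068 M

With Co³⁺/Co²⁺ at the cathode and Ce⁴⁺/Ce³⁺ at the anode, E°cell = +1.83 − (+1.61) = +0.22 V (n = 1).
From the Nernst equation, log Q = n(E° − E)/0.0592 = 1·(+0.22 − (+0.202))/0.0592 = 0.304.
Balancing electrons gives Co³⁺(aq) + Ce³⁺(aq) → Co²⁺(aq) + Ce⁴⁺(aq); thus Q = ([Co²⁺(aq)]·[Ce⁴⁺(aq)]) / ([Co³⁺(aq)]·[Ce³⁺(aq)]).
Solving for the unknown gives log [Co³⁺(aq)] = −1.166, so [Co³⁺(aq)] ≈ 0.068 M.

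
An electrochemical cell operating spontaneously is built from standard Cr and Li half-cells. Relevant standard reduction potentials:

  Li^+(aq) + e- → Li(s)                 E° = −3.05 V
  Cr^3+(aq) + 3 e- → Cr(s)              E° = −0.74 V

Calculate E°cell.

+2.31 V

Of the two couples in this cell, the one with the more positive reduction potential is reduced at the cathode: here that is Cr³⁺/Cr (−0.74 V); Li⁺/Li (−3.05 V) is the anode.
E°cell = E°(cathode) − E°(anode) = −0.74 − (−3.05) = +2.31 V.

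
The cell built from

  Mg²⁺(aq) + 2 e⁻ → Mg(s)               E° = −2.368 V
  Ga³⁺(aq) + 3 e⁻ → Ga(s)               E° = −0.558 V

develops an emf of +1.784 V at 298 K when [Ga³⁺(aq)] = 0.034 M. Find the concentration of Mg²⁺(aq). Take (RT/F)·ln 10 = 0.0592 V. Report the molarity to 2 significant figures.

Ga³⁺/Ga is the cathode (higher E°); E°cell = −0.558 − (−2.368) = +1.810 V with n = 6.
Since E = E° − (0.0592/n)·log Q, log Q = n(E° − E)/0.0592 = 2.635.
Balancing electrons gives 2 Ga³⁺(aq) + 3 Mg(s) → 2 Ga(s) + 3 Mg²⁺(aq); thus Q = [Mg²⁺(aq)]^3 / [Ga³⁺(aq)]^2.
Isolating [Mg²⁺(aq)] in Q = 10^{2.635} yields log [Mg²⁺(aq)] = −0.101, i.e. 0.79 M.

0.79 M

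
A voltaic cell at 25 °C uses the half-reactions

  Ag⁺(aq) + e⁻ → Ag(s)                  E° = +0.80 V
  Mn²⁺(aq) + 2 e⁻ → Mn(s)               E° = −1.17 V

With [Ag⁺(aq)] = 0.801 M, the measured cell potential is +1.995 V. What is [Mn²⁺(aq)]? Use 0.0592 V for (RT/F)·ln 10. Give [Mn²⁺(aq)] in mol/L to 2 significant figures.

Ag⁺/Ag is the cathode (higher E°); E°cell = +0.80 − (−1.17) = +1.97 V with n = 2.
Since E = E° − (0.0592/n)·log Q, log Q = n(E° − E)/0.0592 = −0.845.
For 2 Ag⁺(aq) + Mn(s) → 2 Ag(s) + Mn²⁺(aq), the reaction quotient is Q = [Mn²⁺(aq)] / [Ag⁺(aq)]^2.
Solving for the unknown gives log [Mn²⁺(aq)] = −1.038, so [Mn²⁺(aq)] ≈ 0.092 M.

0.092 M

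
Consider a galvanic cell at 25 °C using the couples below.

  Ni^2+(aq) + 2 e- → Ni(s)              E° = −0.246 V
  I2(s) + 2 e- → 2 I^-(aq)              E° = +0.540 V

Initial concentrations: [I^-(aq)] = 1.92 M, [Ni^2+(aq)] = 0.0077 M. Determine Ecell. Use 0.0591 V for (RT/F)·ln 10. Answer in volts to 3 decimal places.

+0.832 V

Since E°(I₂/I⁻) > E°(Ni²⁺/Ni), I₂/I⁻ serves as the cathode.
The standard potential is +0.540 − (−0.246) = +0.786 V and the balanced reaction transfers n = 2 electrons.
Balancing gives I2(s) + Ni(s) → 2 I^-(aq) + Ni^2+(aq); hence Q = [I^-(aq)]^2·[Ni^2+(aq)] = 0.0284 (log Q = −1.547).
Applying E = E° − (RT ln10/nF)·log Q gives +0.786 − (0.0591/2)(−1.547) = +0.832 V.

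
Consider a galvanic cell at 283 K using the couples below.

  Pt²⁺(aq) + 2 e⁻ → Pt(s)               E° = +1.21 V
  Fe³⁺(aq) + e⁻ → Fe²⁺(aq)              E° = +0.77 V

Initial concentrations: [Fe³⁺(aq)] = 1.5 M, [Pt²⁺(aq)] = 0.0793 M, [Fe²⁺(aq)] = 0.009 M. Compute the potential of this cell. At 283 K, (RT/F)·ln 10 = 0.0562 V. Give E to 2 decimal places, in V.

Since E°(Pt²⁺/Pt) > E°(Fe³⁺/Fe²⁺), Pt²⁺/Pt serves as the cathode.
E°cell = E°cat − E°an = +1.21 − (+0.77) = +0.44 V; n = 2.
The balanced reaction is Pt²⁺(aq) + 2 Fe²⁺(aq) → Pt(s) + 2 Fe³⁺(aq), so Q = [Fe³⁺(aq)]^2 / ([Pt²⁺(aq)]·[Fe²⁺(aq)]^2) = 3.5×10^5 and log Q = 5.544.
By the Nernst equation, E = +0.44 − (0.0562/2)·(5.544) = +0.28 V.

+0.28 V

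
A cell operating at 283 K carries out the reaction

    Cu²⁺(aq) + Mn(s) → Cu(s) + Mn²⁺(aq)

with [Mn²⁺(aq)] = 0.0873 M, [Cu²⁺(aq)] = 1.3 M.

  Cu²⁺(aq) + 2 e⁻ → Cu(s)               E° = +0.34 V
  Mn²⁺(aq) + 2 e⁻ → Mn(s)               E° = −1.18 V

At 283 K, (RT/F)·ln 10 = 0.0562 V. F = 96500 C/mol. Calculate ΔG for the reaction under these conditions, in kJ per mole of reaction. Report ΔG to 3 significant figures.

−300 kJ/mol

E°cell = +0.34 − (−1.18) = +1.52 V; the balanced reaction transfers n = 2 electrons.
Q = [Mn²⁺(aq)] / [Cu²⁺(aq)] = 0.0672, so log Q = −1.173 and E = +1.52 − (0.0562/2)(−1.173) = +1.5530 V.
Finally ΔG = −nFE = −(2)(96500 C/mol)(+1.5530 V) = −300 kJ/mol.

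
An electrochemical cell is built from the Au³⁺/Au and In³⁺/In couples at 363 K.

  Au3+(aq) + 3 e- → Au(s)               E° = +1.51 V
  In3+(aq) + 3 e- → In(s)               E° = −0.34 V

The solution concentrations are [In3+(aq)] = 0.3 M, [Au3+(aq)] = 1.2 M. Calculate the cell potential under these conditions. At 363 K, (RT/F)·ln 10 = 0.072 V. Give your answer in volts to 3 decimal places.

The Au³⁺/Au couple has the more positive E°, so it is the cathode; In³⁺/In is the anode.
E°cell = E°cat − E°an = +1.51 − (−0.34) = +1.85 V; n = 3.
Balancing gives Au3+(aq) + In(s) → Au(s) + In3+(aq); hence Q = [In3+(aq)] / [Au3+(aq)] = 0.25 (log Q = −0.602).
By the Nernst equation, E = +1.85 − (0.072/3)·(−0.602) = +1.864 V.

+1.864 V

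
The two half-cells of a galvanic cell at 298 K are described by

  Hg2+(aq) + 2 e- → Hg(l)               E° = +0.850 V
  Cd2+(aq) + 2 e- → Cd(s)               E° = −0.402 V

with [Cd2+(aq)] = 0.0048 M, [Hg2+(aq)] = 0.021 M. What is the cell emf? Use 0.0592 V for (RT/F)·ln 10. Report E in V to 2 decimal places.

+1.27 V

Hg²⁺/Hg is reduced (cathode, E° = +0.850 V) and Cd²⁺/Cd is oxidized (anode).
The standard potential is +0.850 − (−0.402) = +1.252 V and the balanced reaction transfers n = 2 electrons.
For the overall reaction Hg2+(aq) + Cd(s) → Hg(l) + Cd2+(aq), Q = [Cd2+(aq)] / [Hg2+(aq)] = 0.229, giving log Q = −0.641.
E = E° − (0.0592/n)·log Q = +1.252 − (0.0592/2)(−0.641) = +1.27 V.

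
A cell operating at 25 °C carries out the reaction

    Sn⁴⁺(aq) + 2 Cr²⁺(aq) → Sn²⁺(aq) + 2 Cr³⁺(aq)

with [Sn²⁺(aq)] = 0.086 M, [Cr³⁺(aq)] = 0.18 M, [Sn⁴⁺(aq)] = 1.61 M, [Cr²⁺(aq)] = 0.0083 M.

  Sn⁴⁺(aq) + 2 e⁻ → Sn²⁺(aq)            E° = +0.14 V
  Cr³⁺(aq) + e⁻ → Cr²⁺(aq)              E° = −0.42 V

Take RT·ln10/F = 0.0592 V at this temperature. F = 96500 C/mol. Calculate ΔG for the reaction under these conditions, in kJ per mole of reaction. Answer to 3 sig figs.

−100 kJ/mol

E°cell = +0.14 − (−0.42) = +0.56 V; the balanced reaction transfers n = 2 electrons.
Q = ([Sn²⁺(aq)]·[Cr³⁺(aq)]^2) / ([Sn⁴⁺(aq)]·[Cr²⁺(aq)]^2) = 25.1, so log Q = 1.400 and E = +0.56 − (0.0592/2)(1.400) = +0.5186 V.
ΔG = −nFE = −(2)(96500)(+0.5186) J/mol = −100 kJ/mol.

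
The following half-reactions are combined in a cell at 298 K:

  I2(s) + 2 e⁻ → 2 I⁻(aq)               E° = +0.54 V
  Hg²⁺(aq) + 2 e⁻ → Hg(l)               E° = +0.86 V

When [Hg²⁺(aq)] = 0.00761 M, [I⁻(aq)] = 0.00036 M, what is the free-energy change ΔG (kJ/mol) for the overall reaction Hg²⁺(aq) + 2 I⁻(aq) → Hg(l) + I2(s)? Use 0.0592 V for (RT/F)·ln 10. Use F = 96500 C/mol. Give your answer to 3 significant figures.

−10.3 kJ/mol

The standard cell potential is +0.86 − (+0.54) = +0.32 V, with n = 2 electrons in the balanced equation.
The reaction quotient is 1 / ([Hg²⁺(aq)]·[I⁻(aq)]^2) = 1.01×10^9; by Nernst, E = +0.32 − (0.0592/2)(9.006) = +0.0534 V.
ΔG = −nFE = −(2)(96500)(+0.0534) J/mol = −10.3 kJ/mol.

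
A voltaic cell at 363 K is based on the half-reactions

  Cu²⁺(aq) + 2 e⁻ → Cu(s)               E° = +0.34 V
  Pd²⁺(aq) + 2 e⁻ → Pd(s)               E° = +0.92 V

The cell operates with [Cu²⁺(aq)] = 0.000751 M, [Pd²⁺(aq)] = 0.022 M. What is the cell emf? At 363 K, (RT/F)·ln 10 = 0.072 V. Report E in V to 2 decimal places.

Pd²⁺/Pd is reduced (cathode, E° = +0.92 V) and Cu²⁺/Cu is oxidized (anode).
The standard potential is +0.92 − (+0.34) = +0.58 V and the balanced reaction transfers n = 2 electrons.
For the overall reaction Pd²⁺(aq) + Cu(s) → Pd(s) + Cu²⁺(aq), Q = [Cu²⁺(aq)] / [Pd²⁺(aq)] = 0.0341, giving log Q = −1.467.
E = E° − (0.072/n)·log Q = +0.58 − (0.072/2)(−1.467) = +0.63 V.

+0.63 V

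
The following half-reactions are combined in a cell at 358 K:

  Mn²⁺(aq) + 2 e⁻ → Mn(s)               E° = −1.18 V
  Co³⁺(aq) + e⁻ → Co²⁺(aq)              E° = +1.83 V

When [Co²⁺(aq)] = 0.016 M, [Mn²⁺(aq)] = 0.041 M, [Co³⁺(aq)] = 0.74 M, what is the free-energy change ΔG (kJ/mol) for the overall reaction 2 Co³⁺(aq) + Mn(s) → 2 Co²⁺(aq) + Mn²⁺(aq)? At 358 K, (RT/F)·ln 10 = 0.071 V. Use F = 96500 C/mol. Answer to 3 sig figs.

−613 kJ/mol

The standard cell potential is +1.83 − (−1.18) = +3.01 V, with n = 2 electrons in the balanced equation.
Q = ([Co²⁺(aq)]^2·[Mn²⁺(aq)]) / [Co³⁺(aq)]^2 = 1.92×10^−5, so log Q = −4.717 and E = +3.01 − (0.071/2)(−4.717) = +3.1775 V.
Then ΔG = −nFE = −2 × 96500 × +3.1775 J/mol = −613 kJ/mol.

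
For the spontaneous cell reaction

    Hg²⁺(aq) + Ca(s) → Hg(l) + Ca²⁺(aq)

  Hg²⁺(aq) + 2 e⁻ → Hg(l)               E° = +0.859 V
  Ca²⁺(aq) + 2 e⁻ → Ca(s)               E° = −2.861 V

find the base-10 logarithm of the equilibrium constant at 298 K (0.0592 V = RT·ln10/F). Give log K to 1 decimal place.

The Hg²⁺/Hg couple is reduced (cathode); E°cell = +0.859 − (−2.861) = +3.720 V with n = 2.
At equilibrium E = 0, so log K = nE°cell / 0.0592 = (2)(+3.720) / 0.0592 = 125.7.

log K = 125.7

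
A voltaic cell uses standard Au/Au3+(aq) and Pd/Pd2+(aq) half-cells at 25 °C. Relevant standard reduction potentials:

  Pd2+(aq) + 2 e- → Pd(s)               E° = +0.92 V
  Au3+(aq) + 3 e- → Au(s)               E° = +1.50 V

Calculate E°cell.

Of the two couples in this cell, the one with the more positive reduction potential is reduced at the cathode: here that is Au³⁺/Au (+1.50 V); Pd²⁺/Pd (+0.92 V) is the anode.
E°cell = E°(cathode) − E°(anode) = +1.50 − (+0.92) = +0.58 V.

+0.58 V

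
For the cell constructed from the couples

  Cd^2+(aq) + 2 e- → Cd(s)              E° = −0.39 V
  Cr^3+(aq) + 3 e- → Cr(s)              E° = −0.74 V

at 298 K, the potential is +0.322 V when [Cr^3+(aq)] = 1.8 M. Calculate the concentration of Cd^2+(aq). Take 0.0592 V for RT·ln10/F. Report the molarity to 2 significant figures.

The Cd²⁺/Cd couple has the larger reduction potential, so it is the cathode: E°cell = −0.39 − (−0.74) = +0.35 V and n = 6.
From the Nernst equation, log Q = n(E° − E)/0.0592 = 6·(+0.35 − (+0.322))/0.0592 = 2.838.
The balanced reaction is 3 Cd^2+(aq) + 2 Cr(s) → 3 Cd(s) + 2 Cr^3+(aq), so Q = [Cr^3+(aq)]^2 / [Cd^2+(aq)]^3.
Isolating [Cd^2+(aq)] in Q = 10^{2.838} yields log [Cd^2+(aq)] = −0.776, i.e. 0.17 M.

0.17 M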